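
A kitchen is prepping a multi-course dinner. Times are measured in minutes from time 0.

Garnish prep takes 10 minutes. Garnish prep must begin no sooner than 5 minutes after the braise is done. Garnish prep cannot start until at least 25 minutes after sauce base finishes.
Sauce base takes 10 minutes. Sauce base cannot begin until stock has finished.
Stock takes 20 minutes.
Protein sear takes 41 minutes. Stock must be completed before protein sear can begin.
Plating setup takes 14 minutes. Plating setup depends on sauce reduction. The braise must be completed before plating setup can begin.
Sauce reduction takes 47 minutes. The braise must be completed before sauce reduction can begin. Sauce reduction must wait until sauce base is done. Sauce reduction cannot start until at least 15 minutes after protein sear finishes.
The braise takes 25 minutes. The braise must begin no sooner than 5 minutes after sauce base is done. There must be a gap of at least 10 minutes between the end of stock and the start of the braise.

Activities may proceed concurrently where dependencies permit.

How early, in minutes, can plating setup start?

123

Nothing blocks stock, so it runs from minute 0 to minute 20.
Protein sear cannot begin until stock (finishes minute 20). It runs from minute 20 to 20 + 41 = minute 61.
Sauce base cannot begin until stock (finishes minute 20). It runs from minute 20 to 20 + 10 = minute 30.
The braise has to wait for sauce base (finishes minute 30, plus 5-minute gap → minute 35); stock (finishes minute 20, plus 10-minute gap → minute 30). The latest of these is minute 35, so the braise runs minute 35 to 35 + 25 = minute 60.
Sauce reduction needs all of the braise (finishes minute 60); sauce base (finishes minute 30); protein sear (finishes minute 61, plus 15-minute gap → minute 76). That puts its earliest start at minute 76; it finishes at 76 + 47 = minute 123.
Plating setup waits on sauce reduction (finishes minute 123); the braise (finishes minute 60). The latest of these is minute 123, which is the earliest plating setup can start.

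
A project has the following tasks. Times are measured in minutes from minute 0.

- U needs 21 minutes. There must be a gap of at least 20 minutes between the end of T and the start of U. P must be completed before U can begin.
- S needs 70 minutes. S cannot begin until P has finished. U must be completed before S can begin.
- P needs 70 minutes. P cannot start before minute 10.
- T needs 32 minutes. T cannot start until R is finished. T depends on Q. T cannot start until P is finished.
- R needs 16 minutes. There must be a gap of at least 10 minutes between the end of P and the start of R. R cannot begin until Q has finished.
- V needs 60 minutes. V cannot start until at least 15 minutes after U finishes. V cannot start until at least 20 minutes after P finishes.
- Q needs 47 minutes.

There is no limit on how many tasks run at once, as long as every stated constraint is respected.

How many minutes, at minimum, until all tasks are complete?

254

Q has no prerequisites, so it starts at minute 0 and finishes at minute 47.
P cannot begin until its own release at minute 10. It runs from minute 10 to 10 + 70 = minute 80.
For R: P (finishes minute 80, plus 10-minute gap → minute 90); Q (finishes minute 47). Taking the maximum gives a start of minute 90, and it finishes at 90 + 16 = minute 106.
T has to wait for R (finishes minute 106); Q (finishes minute 47); P (finishes minute 80). The latest of these is minute 106, so T runs minute 106 to 106 + 32 = minute 138.
U needs all of T (finishes minute 138, plus 20-minute gap → minute 158); P (finishes minute 80). That puts its earliest start at minute 158; it finishes at 158 + 21 = minute 179.
For V: U (finishes minute 179, plus 15-minute gap → minute 194); P (finishes minute 80, plus 20-minute gap → minute 100). Taking the maximum gives a start of minute 194, and it finishes at 194 + 60 = minute 254.
S has to wait for P (finishes minute 80); U (finishes minute 179). The latest of these is minute 179, so S runs minute 179 to 179 + 70 = minute 249.
All tasks are finished once the last one completes. Finish times: P at 80, Q at 47, R at 106, S at 249, T at 138, U at 179, V at 254. The latest is minute 254.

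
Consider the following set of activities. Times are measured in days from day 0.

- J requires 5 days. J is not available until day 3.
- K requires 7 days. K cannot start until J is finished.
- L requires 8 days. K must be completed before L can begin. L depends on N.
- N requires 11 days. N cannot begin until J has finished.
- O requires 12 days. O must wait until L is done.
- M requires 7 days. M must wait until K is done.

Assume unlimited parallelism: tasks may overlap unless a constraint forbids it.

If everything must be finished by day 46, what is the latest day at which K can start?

To finish by day 46, O (duration 12) must start no later than day 34.
L feeds into O (must start by day 34); so L must finish by day 34 and therefore start by day 26.
To finish by day 46, M (duration 7) must start no later than day 39.
K has several dependents: L (must start by day 26); M (must start by day 39). The earliest of those limits is day 26, so K must start by 26 − 7 = day 19.

19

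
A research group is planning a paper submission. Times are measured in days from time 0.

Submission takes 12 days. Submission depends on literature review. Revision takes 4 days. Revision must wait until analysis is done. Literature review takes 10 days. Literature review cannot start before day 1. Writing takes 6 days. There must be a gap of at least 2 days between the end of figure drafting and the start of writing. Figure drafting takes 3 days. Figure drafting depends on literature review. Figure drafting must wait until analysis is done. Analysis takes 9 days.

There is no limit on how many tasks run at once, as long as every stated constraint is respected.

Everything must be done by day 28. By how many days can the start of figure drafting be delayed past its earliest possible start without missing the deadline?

6

Analysis can start immediately at day 0; it finishes at day 9.
Literature review waits on its own release at day 1, so it starts at day 1 and finishes at 1 + 10 = day 11.
For figure drafting: literature review (finishes day 11); analysis (finishes day 9). Taking the maximum gives a start of day 11, and it finishes at 11 + 3 = day 14.

Working backward from the deadline:
Nothing follows writing; the deadline of day 28 is its only limit. It must start by 28 − 6 = day 22.
Figure drafting has to be done before writing (must start by day 22, minus 2-day gap → day 20). That means finishing by day 20, i.e. starting by 20 − 3 = day 17.
So figure drafting can start as early as day 11 and as late as day 17, giving 17 − 11 = 6 days of slack.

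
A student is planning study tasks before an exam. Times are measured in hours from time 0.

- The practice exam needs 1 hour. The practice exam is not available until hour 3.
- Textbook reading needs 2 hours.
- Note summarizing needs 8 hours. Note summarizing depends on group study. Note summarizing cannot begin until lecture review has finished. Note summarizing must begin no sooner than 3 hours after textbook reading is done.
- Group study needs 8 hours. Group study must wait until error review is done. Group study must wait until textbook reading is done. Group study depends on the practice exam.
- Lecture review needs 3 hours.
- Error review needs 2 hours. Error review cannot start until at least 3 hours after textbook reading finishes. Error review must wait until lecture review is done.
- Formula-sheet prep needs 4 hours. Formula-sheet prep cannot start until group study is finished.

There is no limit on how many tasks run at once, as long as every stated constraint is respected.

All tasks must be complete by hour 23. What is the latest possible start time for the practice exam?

6

To finish by hour 23, note summarizing (duration 8) must start no later than hour 15.
Formula-sheet prep must finish by hour 23; it takes 4 hours, so it must start by 23 − 4 = hour 19.
Group study feeds note summarizing (must start by hour 15); formula-sheet prep (must start by hour 19). Taking the minimum, group study must finish by hour 15 and start by 15 − 8 = hour 7.
Since group study (must start by hour 7) depends on it, the practice exam must finish by hour 7. Backing off its 1-hour duration gives a latest start of hour 6.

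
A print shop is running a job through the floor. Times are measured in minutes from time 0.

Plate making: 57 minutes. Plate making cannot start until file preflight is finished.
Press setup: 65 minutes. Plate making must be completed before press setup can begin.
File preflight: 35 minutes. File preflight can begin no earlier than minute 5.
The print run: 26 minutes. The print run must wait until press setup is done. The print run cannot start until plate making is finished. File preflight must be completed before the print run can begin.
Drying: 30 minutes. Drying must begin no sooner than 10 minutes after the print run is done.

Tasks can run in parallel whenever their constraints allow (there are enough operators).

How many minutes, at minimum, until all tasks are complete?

228

After its own release at minute 5, file preflight can start at minute 5 and finishes at minute 40.
Plate making cannot begin until file preflight (finishes minute 40). It runs from minute 40 to 40 + 57 = minute 97.
After plate making (finishes minute 97), press setup can start at minute 97 and finishes at minute 162.
The print run needs all of press setup (finishes minute 162); plate making (finishes minute 97); file preflight (finishes minute 40). That puts its earliest start at minute 162; it finishes at 162 + 26 = minute 188.
After the print run (finishes minute 188, plus 10-minute gap → minute 198), drying can start at minute 198 and finishes at minute 228.
All tasks are finished once the last one completes. Finish times: File preflight at 40, Plate making at 97, Press setup at 162, The print run at 188, Drying at 228. The latest is minute 228.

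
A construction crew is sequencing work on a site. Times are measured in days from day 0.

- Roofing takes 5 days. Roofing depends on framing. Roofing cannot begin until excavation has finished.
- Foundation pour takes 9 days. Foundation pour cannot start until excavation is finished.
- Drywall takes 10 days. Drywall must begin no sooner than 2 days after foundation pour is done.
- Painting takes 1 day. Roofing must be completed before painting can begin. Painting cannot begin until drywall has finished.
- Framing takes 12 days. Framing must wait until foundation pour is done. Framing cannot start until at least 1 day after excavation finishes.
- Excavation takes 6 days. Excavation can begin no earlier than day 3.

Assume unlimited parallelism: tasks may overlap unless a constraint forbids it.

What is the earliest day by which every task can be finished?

Excavation cannot begin until its own release at day 3. It runs from day 3 to 3 + 6 = day 9.
Foundation pour waits on excavation (finishes day 9), so it starts at day 9 and finishes at 9 + 9 = day 18.
Drywall cannot begin until foundation pour (finishes day 18, plus 2-day gap → day 20). It runs from day 20 to 20 + 10 = day 30.
For framing: foundation pour (finishes day 18); excavation (finishes day 9, plus 1-day gap → day 10). Taking the maximum gives a start of day 18, and it finishes at 18 + 12 = day 30.
Roofing has to wait for framing (finishes day 30); excavation (finishes day 9). The latest of these is day 30, so roofing runs day 30 to 30 + 5 = day 35.
Painting needs all of roofing (finishes day 35); drywall (finishes day 30). That puts its earliest start at day 35; it finishes at 35 + 1 = day 36.
All tasks are finished once the last one completes. Finish times: Excavation at 9, Foundation pour at 18, Framing at 30, Roofing at 35, Drywall at 30, Painting at 36. The latest is day 36.

36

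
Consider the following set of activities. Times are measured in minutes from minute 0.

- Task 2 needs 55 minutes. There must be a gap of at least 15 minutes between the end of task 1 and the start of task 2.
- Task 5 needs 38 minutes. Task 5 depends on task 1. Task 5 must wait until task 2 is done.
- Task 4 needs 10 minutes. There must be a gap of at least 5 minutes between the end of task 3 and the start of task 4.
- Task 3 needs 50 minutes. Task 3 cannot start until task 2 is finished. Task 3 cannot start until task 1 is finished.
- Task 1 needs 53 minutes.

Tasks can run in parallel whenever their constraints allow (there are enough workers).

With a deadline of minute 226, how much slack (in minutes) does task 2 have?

Task 1 can start immediately at minute 0; it finishes at minute 53.
Task 2 cannot begin until task 1 (finishes minute 53, plus 15-minute gap → minute 68). It runs from minute 68 to 68 + 55 = minute 123.

Working backward from the deadline:
Task 4 must finish by minute 226; it takes 10 minutes, so it must start by 226 − 10 = minute 216.
Task 3 must finish before task 4 (must start by minute 216, minus 5-minute gap → minute 211). With a 50-minute duration, task 3 must start by 211 − 50 = minute 161.
To finish by minute 226, task 5 (duration 38) must start no later than minute 188.
Task 2 must finish in time for task 3 (must start by minute 161); task 5 (must start by minute 188). The tightest is minute 161, so task 2 must start by 161 − 55 = minute 106.
So task 2 can start as early as minute 68 and as late as minute 106, giving 106 − 68 = 38 minutes of slack.

38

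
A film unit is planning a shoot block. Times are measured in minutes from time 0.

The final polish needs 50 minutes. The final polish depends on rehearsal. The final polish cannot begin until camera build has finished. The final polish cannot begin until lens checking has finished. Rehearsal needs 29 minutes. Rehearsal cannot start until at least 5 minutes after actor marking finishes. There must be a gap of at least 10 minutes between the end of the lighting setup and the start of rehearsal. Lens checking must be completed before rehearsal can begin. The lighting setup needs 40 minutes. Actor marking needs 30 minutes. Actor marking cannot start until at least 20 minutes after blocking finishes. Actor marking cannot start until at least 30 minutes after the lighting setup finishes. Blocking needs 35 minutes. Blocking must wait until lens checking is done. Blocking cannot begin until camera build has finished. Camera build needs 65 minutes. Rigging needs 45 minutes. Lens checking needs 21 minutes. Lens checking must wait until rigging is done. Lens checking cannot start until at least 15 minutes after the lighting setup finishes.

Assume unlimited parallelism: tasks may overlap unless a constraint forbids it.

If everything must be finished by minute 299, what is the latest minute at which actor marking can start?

The final polish must finish by minute 299; it takes 50 minutes, so it must start by 299 − 50 = minute 249.
Since the final polish (must start by minute 249) depends on it, rehearsal must finish by minute 249. Backing off its 29-minute duration gives a latest start of minute 220.
Since rehearsal (must start by minute 220, minus 5-minute gap → minute 215) depends on it, actor marking must finish by minute 215. Backing off its 30-minute duration gives a latest start of minute 185.

185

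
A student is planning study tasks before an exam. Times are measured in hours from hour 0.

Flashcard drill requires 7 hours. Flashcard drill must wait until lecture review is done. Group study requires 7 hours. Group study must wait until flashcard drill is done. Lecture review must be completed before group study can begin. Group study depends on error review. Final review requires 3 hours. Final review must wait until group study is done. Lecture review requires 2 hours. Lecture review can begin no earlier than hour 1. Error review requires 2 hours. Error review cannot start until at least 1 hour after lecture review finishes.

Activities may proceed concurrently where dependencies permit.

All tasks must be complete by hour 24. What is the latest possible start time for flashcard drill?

7

Final review must finish by hour 24; it takes 3 hours, so it must start by 24 − 3 = hour 21.
Group study has to be done before final review (must start by hour 21). That means finishing by hour 21, i.e. starting by 21 − 7 = hour 14.
Flashcard drill has to be done before group study (must start by hour 14). That means finishing by hour 14, i.e. starting by 14 − 7 = hour 7.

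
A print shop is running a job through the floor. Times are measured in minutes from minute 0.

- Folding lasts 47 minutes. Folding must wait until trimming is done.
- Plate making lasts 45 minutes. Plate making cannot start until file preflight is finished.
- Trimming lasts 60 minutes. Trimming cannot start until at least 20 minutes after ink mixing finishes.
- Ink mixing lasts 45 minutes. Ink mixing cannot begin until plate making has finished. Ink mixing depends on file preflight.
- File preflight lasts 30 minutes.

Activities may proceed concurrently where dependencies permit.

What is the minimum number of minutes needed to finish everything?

247

File preflight can start immediately at minute 0; it finishes at minute 30.
Plate making cannot begin until file preflight (finishes minute 30). It runs from minute 30 to 30 + 45 = minute 75.
Ink mixing cannot start until plate making (finishes minute 75); file preflight (finishes minute 30). The controlling bound is minute 75, so ink mixing finishes at 75 + 45 = minute 120.
Trimming cannot begin until ink mixing (finishes minute 120, plus 20-minute gap → minute 140). It runs from minute 140 to 140 + 60 = minute 200.
Folding waits on trimming (finishes minute 200), so it starts at minute 200 and finishes at 200 + 47 = minute 247.
All tasks are finished once the last one completes. Finish times: File preflight at 30, Plate making at 75, Ink mixing at 120, Trimming at 200, Folding at 247. The latest is minute 247.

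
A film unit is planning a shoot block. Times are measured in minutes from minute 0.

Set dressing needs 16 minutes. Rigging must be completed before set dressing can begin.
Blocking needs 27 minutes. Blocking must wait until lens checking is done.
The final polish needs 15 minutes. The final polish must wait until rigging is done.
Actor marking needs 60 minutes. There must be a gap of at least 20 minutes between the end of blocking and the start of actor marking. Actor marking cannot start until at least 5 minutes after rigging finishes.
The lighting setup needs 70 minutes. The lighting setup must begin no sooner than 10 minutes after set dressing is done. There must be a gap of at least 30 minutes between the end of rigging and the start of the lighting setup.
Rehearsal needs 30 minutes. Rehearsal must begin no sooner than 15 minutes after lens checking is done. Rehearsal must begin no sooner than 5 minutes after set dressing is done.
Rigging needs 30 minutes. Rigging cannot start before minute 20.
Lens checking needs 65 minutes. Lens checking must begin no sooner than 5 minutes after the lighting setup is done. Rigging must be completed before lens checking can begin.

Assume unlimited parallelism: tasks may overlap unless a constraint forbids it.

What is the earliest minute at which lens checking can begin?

155

Rigging cannot begin until its own release at minute 20. It runs from minute 20 to 20 + 30 = minute 50.
Set dressing waits on rigging (finishes minute 50), so it starts at minute 50 and finishes at 50 + 16 = minute 66.
The lighting setup cannot start until set dressing (finishes minute 66, plus 10-minute gap → minute 76); rigging (finishes minute 50, plus 30-minute gap → minute 80). The controlling bound is minute 80, so the lighting setup finishes at 80 + 70 = minute 150.
Lens checking waits on the lighting setup (finishes minute 150, plus 5-minute gap → minute 155); rigging (finishes minute 50). The latest of these is minute 155, which is the earliest lens checking can start.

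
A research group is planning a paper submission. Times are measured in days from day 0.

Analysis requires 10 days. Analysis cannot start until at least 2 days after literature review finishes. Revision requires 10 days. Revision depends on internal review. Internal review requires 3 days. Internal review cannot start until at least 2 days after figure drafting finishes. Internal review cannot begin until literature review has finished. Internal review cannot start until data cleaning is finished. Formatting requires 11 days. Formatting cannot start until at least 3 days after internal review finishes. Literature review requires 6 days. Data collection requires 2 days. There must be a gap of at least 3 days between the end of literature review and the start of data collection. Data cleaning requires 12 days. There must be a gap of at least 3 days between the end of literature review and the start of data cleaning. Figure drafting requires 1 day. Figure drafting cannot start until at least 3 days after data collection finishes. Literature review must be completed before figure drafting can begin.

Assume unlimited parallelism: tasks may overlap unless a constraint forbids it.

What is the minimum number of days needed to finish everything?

38

Nothing blocks literature review, so it runs from day 0 to day 6.
After literature review (finishes day 6, plus 2-day gap → day 8), analysis can start at day 8 and finishes at day 18.
Data cleaning cannot begin until literature review (finishes day 6, plus 3-day gap → day 9). It runs from day 9 to 9 + 12 = day 21.
After literature review (finishes day 6, plus 3-day gap → day 9), data collection can start at day 9 and finishes at day 11.
For figure drafting: data collection (finishes day 11, plus 3-day gap → day 14); literature review (finishes day 6). Taking the maximum gives a start of day 14, and it finishes at 14 + 1 = day 15.
For internal review: figure drafting (finishes day 15, plus 2-day gap → day 17); literature review (finishes day 6); data cleaning (finishes day 21). Taking the maximum gives a start of day 21, and it finishes at 21 + 3 = day 24.
After internal review (finishes day 24, plus 3-day gap → day 27), formatting can start at day 27 and finishes at day 38.
Revision cannot begin until internal review (finishes day 24). It runs from day 24 to 24 + 10 = day 34.
All tasks are finished once the last one completes. Finish times: Literature review at 6, Data collection at 11, Data cleaning at 21, Analysis at 18, Figure drafting at 15, Internal review at 24, Revision at 34, Formatting at 38. The latest is day 38.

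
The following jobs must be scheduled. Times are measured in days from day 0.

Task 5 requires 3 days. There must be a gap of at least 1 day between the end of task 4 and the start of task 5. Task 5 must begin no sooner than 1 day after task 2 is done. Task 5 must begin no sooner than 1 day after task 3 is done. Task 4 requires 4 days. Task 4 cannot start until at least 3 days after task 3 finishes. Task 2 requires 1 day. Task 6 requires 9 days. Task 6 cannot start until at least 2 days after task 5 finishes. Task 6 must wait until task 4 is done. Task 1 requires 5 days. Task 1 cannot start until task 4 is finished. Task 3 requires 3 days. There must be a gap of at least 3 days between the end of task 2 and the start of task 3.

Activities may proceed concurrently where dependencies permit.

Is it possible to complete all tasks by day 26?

No

Task 2 can start immediately at day 0; it finishes at day 1.
Task 3 waits on task 2 (finishes day 1, plus 3-day gap → day 4), so it starts at day 4 and finishes at 4 + 3 = day 7.
Task 4 cannot begin until task 3 (finishes day 7, plus 3-day gap → day 10). It runs from day 10 to 10 + 4 = day 14.
For task 5: task 4 (finishes day 14, plus 1-day gap → day 15); task 2 (finishes day 1, plus 1-day gap → day 2); task 3 (finishes day 7, plus 1-day gap → day 8). Taking the maximum gives a start of day 15, and it finishes at 15 + 3 = day 18.
For task 6: task 5 (finishes day 18, plus 2-day gap → day 20); task 4 (finishes day 14). Taking the maximum gives a start of day 20, and it finishes at 20 + 9 = day 29.
After task 4 (finishes day 14), task 1 can start at day 14 and finishes at day 19.
The earliest everything can be done is day 29, which is after the deadline of 26, so it is not possible.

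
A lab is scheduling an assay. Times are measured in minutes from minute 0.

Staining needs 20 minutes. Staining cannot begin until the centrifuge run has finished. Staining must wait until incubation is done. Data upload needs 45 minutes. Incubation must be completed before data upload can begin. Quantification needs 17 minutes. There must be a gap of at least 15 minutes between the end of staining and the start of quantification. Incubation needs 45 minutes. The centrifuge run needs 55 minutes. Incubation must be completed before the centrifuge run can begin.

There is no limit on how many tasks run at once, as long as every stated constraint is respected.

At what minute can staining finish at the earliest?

Nothing blocks incubation, so it runs from minute 0 to minute 45.
After incubation (finishes minute 45), the centrifuge run can start at minute 45 and finishes at minute 100.
Staining needs all of the centrifuge run (finishes minute 100); incubation (finishes minute 45). That puts its earliest start at minute 100; it finishes at 100 + 20 = minute 120.

120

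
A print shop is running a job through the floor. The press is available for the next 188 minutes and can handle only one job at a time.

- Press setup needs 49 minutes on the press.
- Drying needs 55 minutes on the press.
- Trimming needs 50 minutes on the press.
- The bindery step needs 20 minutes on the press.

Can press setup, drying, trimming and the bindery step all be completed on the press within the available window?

Running back to back, the jobs need 49 + 55 + 50 + 20 = 174 minutes on the press.
Since 174 ≤ 188, they fit within the window.

Yes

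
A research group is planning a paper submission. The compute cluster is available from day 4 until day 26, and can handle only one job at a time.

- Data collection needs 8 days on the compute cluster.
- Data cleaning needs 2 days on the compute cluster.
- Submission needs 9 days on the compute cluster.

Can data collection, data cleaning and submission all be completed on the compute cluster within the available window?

The compute cluster window is 26 − 4 = 22 days.
Running back to back, the jobs need 8 + 2 + 9 = 19 days on the compute cluster.
Since 19 ≤ 22, they fit within the window.

Yes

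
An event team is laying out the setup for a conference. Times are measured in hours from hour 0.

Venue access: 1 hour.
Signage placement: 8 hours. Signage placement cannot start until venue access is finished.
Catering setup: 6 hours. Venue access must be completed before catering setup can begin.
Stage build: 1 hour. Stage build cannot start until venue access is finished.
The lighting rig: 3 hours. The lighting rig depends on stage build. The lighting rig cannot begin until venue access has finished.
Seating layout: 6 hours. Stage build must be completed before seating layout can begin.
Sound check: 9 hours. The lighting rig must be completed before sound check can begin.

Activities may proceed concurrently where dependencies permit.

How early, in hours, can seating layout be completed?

8

Nothing blocks venue access, so it runs from hour 0 to hour 1.
Stage build cannot begin until venue access (finishes hour 1). It runs from hour 1 to 1 + 1 = hour 2.
Seating layout waits on stage build (finishes hour 2), so it starts at hour 2 and finishes at 2 + 6 = hour 8.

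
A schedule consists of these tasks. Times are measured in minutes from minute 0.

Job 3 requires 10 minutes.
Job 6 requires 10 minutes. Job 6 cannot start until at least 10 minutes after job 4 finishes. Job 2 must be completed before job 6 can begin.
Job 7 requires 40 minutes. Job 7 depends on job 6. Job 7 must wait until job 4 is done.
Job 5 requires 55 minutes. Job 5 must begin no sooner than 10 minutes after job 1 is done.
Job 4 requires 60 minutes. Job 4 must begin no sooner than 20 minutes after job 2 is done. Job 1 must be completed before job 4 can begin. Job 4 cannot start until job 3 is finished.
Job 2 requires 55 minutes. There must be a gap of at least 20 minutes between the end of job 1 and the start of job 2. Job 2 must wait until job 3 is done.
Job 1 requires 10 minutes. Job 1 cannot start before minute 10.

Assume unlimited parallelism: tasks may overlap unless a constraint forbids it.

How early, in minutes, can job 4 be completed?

175

Job 3 can start immediately at minute 0; it finishes at minute 10.
Job 1 cannot begin until its own release at minute 10. It runs from minute 10 to 10 + 10 = minute 20.
Job 2 cannot start until job 1 (finishes minute 20, plus 20-minute gap → minute 40); job 3 (finishes minute 10). The controlling bound is minute 40, so job 2 finishes at 40 + 55 = minute 95.
Job 4 needs all of job 2 (finishes minute 95, plus 20-minute gap → minute 115); job 1 (finishes minute 20); job 3 (finishes minute 10). That puts its earliest start at minute 115; it finishes at 115 + 60 = minute 175.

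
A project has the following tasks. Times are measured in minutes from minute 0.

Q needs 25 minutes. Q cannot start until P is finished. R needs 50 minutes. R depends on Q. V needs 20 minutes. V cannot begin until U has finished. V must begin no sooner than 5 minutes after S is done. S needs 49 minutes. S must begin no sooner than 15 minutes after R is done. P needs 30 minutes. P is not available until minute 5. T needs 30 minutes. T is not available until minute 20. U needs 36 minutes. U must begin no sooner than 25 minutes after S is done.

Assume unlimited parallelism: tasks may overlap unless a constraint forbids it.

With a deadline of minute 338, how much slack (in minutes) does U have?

83

After its own release at minute 5, P can start at minute 5 and finishes at minute 35.
Q cannot begin until P (finishes minute 35). It runs from minute 35 to 35 + 25 = minute 60.
R waits on Q (finishes minute 60), so it starts at minute 60 and finishes at 60 + 50 = minute 110.
S cannot begin until R (finishes minute 110, plus 15-minute gap → minute 125). It runs from minute 125 to 125 + 49 = minute 174.
U waits on S (finishes minute 174, plus 25-minute gap → minute 199), so it starts at minute 199 and finishes at 199 + 36 = minute 235.

Working backward from the deadline:
Nothing follows V; the deadline of minute 338 is its only limit. It must start by 338 − 20 = minute 318.
U must finish before V (must start by minute 318). With a 36-minute duration, U must start by 318 − 36 = minute 282.
So U can start as early as minute 199 and as late as minute 282, giving 282 − 199 = 83 minutes of slack.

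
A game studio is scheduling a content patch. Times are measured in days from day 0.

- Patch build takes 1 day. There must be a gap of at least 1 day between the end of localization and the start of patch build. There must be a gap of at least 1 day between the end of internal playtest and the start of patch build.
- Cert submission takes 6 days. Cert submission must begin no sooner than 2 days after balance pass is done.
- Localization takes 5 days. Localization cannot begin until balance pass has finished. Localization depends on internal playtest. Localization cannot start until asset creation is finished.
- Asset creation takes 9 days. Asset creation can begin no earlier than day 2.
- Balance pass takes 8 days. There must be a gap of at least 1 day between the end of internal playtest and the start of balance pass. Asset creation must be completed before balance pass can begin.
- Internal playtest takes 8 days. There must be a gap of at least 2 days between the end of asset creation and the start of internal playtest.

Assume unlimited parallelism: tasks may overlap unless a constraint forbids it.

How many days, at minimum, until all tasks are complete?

38

After its own release at day 2, asset creation can start at day 2 and finishes at day 11.
After asset creation (finishes day 11, plus 2-day gap → day 13), internal playtest can start at day 13 and finishes at day 21.
Balance pass has to wait for internal playtest (finishes day 21, plus 1-day gap → day 22); asset creation (finishes day 11). The latest of these is day 22, so balance pass runs day 22 to 22 + 8 = day 30.
After balance pass (finishes day 30, plus 2-day gap → day 32), cert submission can start at day 32 and finishes at day 38.
Localization has to wait for balance pass (finishes day 30); internal playtest (finishes day 21); asset creation (finishes day 11). The latest of these is day 30, so localization runs day 30 to 30 + 5 = day 35.
Patch build needs all of localization (finishes day 35, plus 1-day gap → day 36); internal playtest (finishes day 21, plus 1-day gap → day 22). That puts its earliest start at day 36; it finishes at 36 + 1 = day 37.
All tasks are finished once the last one completes. Finish times: Asset creation at 11, Internal playtest at 21, Balance pass at 30, Localization at 35, Cert submission at 38, Patch build at 37. The latest is day 38.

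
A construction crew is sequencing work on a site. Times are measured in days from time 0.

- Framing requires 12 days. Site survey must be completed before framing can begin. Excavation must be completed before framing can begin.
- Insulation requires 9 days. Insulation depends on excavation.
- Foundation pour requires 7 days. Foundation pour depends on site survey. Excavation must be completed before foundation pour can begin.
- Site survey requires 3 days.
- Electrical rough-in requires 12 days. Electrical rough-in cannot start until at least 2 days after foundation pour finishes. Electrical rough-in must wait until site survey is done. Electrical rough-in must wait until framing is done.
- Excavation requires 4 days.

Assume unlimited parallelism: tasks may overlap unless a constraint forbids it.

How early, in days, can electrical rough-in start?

Excavation has no prerequisites, so it starts at day 0 and finishes at day 4.
Site survey has no prerequisites, so it starts at day 0 and finishes at day 3.
For framing: site survey (finishes day 3); excavation (finishes day 4). Taking the maximum gives a start of day 4, and it finishes at 4 + 12 = day 16.
Foundation pour has to wait for site survey (finishes day 3); excavation (finishes day 4). The latest of these is day 4, so foundation pour runs day 4 to 4 + 7 = day 11.
Electrical rough-in waits on foundation pour (finishes day 11, plus 2-day gap → day 13); site survey (finishes day 3); framing (finishes day 16). The latest of these is day 16, which is the earliest electrical rough-in can start.

16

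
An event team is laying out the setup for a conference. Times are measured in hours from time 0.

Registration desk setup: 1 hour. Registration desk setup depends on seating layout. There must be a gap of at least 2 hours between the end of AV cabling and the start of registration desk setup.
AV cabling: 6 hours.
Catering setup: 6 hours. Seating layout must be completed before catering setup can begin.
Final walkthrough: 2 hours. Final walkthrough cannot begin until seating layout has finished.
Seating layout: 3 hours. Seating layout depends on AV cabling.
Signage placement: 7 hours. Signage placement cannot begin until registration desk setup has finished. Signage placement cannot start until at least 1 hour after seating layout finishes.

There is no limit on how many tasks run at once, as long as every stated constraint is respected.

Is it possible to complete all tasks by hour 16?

AV cabling can start immediately at hour 0; it finishes at hour 6.
Seating layout waits on AV cabling (finishes hour 6), so it starts at hour 6 and finishes at 6 + 3 = hour 9.
Final walkthrough waits on seating layout (finishes hour 9), so it starts at hour 9 and finishes at 9 + 2 = hour 11.
Catering setup waits on seating layout (finishes hour 9), so it starts at hour 9 and finishes at 9 + 6 = hour 15.
Registration desk setup has to wait for seating layout (finishes hour 9); AV cabling (finishes hour 6, plus 2-hour gap → hour 8). The latest of these is hour 9, so registration desk setup runs hour 9 to 9 + 1 = hour 10.
Signage placement needs all of registration desk setup (finishes hour 10); seating layout (finishes hour 9, plus 1-hour gap → hour 10). That puts its earliest start at hour 10; it finishes at 10 + 7 = hour 17.
The earliest everything can be done is hour 17, which is after the deadline of 16, so it is not possible.

No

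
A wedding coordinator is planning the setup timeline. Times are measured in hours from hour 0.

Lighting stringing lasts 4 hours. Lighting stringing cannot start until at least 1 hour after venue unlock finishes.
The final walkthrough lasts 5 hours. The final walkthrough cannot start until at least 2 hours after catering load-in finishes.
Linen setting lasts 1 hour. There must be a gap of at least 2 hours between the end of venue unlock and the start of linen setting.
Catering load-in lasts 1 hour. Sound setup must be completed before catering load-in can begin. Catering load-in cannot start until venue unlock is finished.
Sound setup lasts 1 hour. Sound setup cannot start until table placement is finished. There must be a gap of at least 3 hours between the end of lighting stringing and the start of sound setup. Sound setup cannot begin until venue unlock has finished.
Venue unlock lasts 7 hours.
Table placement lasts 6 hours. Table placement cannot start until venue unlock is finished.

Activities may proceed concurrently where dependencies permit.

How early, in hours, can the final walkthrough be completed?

Venue unlock has no prerequisites, so it starts at hour 0 and finishes at hour 7.
After venue unlock (finishes hour 7, plus 1-hour gap → hour 8), lighting stringing can start at hour 8 and finishes at hour 12.
After venue unlock (finishes hour 7), table placement can start at hour 7 and finishes at hour 13.
Sound setup has to wait for table placement (finishes hour 13); lighting stringing (finishes hour 12, plus 3-hour gap → hour 15); venue unlock (finishes hour 7). The latest of these is hour 15, so sound setup runs hour 15 to 15 + 1 = hour 16.
For catering load-in: sound setup (finishes hour 16); venue unlock (finishes hour 7). Taking the maximum gives a start of hour 16, and it finishes at 16 + 1 = hour 17.
The final walkthrough cannot begin until catering load-in (finishes hour 17, plus 2-hour gap → hour 19). It runs from hour 19 to 19 + 5 = hour 24.

24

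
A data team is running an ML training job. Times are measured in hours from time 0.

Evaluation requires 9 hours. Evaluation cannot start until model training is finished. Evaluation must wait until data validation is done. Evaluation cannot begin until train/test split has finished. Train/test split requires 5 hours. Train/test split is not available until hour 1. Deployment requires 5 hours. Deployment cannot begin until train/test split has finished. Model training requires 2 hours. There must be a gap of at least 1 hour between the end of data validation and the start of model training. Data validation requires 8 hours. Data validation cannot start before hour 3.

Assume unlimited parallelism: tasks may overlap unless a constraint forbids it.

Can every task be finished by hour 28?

Yes

After its own release at hour 1, train/test split can start at hour 1 and finishes at hour 6.
Deployment cannot begin until train/test split (finishes hour 6). It runs from hour 6 to 6 + 5 = hour 11.
Data validation waits on its own release at hour 3, so it starts at hour 3 and finishes at 3 + 8 = hour 11.
Model training waits on data validation (finishes hour 11, plus 1-hour gap → hour 12), so it starts at hour 12 and finishes at 12 + 2 = hour 14.
Evaluation has to wait for model training (finishes hour 14); data validation (finishes hour 11); train/test split (finishes hour 6). The latest of these is hour 14, so evaluation runs hour 14 to 14 + 9 = hour 23.
Every task is finished by hour 23, which is no later than the deadline of 28, so the schedule is feasible.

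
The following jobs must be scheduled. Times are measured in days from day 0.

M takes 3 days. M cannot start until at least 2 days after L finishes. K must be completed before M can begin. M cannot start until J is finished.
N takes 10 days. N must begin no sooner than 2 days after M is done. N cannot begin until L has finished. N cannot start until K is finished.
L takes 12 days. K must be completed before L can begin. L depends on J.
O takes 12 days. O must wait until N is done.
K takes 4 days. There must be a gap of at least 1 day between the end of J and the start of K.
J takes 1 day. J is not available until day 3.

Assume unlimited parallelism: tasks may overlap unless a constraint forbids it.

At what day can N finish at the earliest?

38

J waits on its own release at day 3, so it starts at day 3 and finishes at 3 + 1 = day 4.
K cannot begin until J (finishes day 4, plus 1-day gap → day 5). It runs from day 5 to 5 + 4 = day 9.
For L: K (finishes day 9); J (finishes day 4). Taking the maximum gives a start of day 9, and it finishes at 9 + 12 = day 21.
M needs all of L (finishes day 21, plus 2-day gap → day 23); K (finishes day 9); J (finishes day 4). That puts its earliest start at day 23; it finishes at 23 + 3 = day 26.
N has to wait for M (finishes day 26, plus 2-day gap → day 28); L (finishes day 21); K (finishes day 9). The latest of these is day 28, so N runs day 28 to 28 + 10 = day 38.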